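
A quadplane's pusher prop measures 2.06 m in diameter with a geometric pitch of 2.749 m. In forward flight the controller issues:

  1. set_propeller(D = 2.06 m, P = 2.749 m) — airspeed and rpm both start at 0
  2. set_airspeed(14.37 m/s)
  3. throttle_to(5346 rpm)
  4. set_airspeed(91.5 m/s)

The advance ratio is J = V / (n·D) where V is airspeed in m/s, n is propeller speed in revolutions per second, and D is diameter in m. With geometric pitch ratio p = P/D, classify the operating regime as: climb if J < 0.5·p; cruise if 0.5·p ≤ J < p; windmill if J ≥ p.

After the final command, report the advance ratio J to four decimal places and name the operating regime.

set_propeller: D = 2.06 m, P = 2.749 m (p = P/D = 1.334466); state ← (V=0, rpm=0)
set_airspeed(14.37): V ← 14.37 m/s
throttle_to(5346): rpm ← 5346
set_airspeed(91.5): V ← 91.5 m/s
final state: V = 91.5 m/s, rpm = 5346 → n = rpm/60 = 89.100000 rev/s
J = V / (n·D) = 91.5 / (89.100000 × 2.06) = 0.498513
regime bands: climb J<0.6672 | cruise [0.6672, 1.3345) | windmill J≥1.3345
J = 0.4985 → climb

J = 0.4985, regime = climb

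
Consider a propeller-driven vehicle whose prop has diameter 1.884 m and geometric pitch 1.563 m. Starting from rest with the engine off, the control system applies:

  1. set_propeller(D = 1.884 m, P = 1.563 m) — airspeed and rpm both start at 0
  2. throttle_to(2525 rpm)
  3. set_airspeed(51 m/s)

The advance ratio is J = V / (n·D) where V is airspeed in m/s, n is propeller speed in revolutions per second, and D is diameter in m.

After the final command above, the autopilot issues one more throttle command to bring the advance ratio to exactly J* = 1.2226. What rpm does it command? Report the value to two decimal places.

rpm = 1328.48

set_propeller: D = 1.884 m, P = 1.563 m (p = P/D = 0.829618); state ← (V=0, rpm=0)
throttle_to(2525): rpm ← 2525
set_airspeed(51): V ← 51 m/s
final state: V = 51 m/s, rpm = 2525 → n = rpm/60 = 42.083333 rev/s
target J* = 1.2226; solve J* = V/(n·D) for n: n = V/(J*·D) = 51/(1.2226 × 1.884) = 22.141390 rev/s
rpm = 60·n = 1328.483414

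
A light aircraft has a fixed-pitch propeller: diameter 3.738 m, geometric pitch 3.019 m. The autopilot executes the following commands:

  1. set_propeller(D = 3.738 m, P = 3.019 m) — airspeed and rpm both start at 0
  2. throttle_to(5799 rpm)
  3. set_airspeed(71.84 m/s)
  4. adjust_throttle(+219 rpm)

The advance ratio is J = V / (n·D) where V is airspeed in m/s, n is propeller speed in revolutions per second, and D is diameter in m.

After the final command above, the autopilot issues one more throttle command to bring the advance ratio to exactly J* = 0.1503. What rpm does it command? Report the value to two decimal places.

set_propeller: D = 3.738 m, P = 3.019 m (p = P/D = 0.807651); state ← (V=0, rpm=0)
throttle_to(5799): rpm ← 5799
set_airspeed(71.84): V ← 71.84 m/s
adjust_throttle(+219): rpm ← 5799 +219 = 6018
final state: V = 71.84 m/s, rpm = 6018 → n = rpm/60 = 100.300000 rev/s
target J* = 0.1503; solve J* = V/(n·D) for n: n = V/(J*·D) = 71.84/(0.1503 × 3.738) = 127.869818 rev/s
rpm = 60·n = 7672.189062

rpm = 7672.19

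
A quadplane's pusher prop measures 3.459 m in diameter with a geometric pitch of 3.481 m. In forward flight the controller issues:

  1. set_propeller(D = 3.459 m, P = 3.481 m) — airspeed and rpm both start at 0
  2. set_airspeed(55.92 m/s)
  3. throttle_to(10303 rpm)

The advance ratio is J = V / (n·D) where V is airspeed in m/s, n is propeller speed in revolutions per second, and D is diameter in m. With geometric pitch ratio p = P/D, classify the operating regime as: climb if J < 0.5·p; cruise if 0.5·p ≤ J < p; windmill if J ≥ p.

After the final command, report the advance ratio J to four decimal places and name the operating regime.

set_propeller: D = 3.459 m, P = 3.481 m (p = P/D = 1.006360); state ← (V=0, rpm=0)
set_airspeed(55.92): V ← 55.92 m/s
throttle_to(10303): rpm ← 10303
final state: V = 55.92 m/s, rpm = 10303 → n = rpm/60 = 171.716667 rev/s
J = V / (n·D) = 55.92 / (171.716667 × 3.459) = 0.094146
regime bands: climb J<0.5032 | cruise [0.5032, 1.0064) | windmill J≥1.0064
J = 0.0941 → climb

J = 0.0941, regime = climb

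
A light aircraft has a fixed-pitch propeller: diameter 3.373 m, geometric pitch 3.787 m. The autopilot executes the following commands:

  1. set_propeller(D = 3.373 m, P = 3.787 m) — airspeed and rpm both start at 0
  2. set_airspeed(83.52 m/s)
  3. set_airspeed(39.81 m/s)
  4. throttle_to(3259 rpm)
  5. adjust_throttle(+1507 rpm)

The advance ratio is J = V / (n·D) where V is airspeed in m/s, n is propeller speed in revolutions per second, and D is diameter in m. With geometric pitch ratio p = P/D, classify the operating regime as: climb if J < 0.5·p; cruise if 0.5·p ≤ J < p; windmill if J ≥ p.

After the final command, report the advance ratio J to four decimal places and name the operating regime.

J = 0.1486, regime = climb

set_propeller: D = 3.373 m, P = 3.787 m (p = P/D = 1.122739); state ← (V=0, rpm=0)
set_airspeed(83.52): V ← 83.52 m/s
set_airspeed(39.81): V ← 39.81 m/s
throttle_to(3259): rpm ← 3259
adjust_throttle(+1507): rpm ← 3259 +1507 = 4766
final state: V = 39.81 m/s, rpm = 4766 → n = rpm/60 = 79.433333 rev/s
J = V / (n·D) = 39.81 / (79.433333 × 3.373) = 0.148584
regime bands: climb J<0.5614 | cruise [0.5614, 1.1227) | windmill J≥1.1227
J = 0.1486 → climb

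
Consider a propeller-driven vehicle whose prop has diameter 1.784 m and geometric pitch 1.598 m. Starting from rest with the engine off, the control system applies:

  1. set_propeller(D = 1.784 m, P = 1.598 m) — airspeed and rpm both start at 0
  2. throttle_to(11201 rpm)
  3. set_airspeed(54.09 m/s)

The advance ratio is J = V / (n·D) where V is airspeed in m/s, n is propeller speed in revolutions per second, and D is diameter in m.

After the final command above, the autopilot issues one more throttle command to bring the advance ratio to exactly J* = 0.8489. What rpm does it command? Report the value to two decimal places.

set_propeller: D = 1.784 m, P = 1.598 m (p = P/D = 0.895740); state ← (V=0, rpm=0)
throttle_to(11201): rpm ← 11201
set_airspeed(54.09): V ← 54.09 m/s
final state: V = 54.09 m/s, rpm = 11201 → n = rpm/60 = 186.683333 rev/s
target J* = 0.8489; solve J* = V/(n·D) for n: n = V/(J*·D) = 54.09/(0.8489 × 1.784) = 35.716229 rev/s
rpm = 60·n = 2142.973735

rpm = 2142.97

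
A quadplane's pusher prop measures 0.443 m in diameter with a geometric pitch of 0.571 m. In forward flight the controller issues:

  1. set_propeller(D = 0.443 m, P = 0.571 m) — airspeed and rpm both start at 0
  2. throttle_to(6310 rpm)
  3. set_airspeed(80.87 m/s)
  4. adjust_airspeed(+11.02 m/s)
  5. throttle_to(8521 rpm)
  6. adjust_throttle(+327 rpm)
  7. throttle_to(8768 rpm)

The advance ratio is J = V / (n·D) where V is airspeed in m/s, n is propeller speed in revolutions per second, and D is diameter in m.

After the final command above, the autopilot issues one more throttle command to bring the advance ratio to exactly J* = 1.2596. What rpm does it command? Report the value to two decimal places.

rpm = 9880.60

set_propeller: D = 0.443 m, P = 0.571 m (p = P/D = 1.288939); state ← (V=0, rpm=0)
throttle_to(6310): rpm ← 6310
set_airspeed(80.87): V ← 80.87 m/s
adjust_airspeed(+11.02): V ← 80.87 +11.02 = 91.89 m/s
throttle_to(8521): rpm ← 8521
adjust_throttle(+327): rpm ← 8521 +327 = 8848
throttle_to(8768): rpm ← 8768
final state: V = 91.89 m/s, rpm = 8768 → n = rpm/60 = 146.133333 rev/s
target J* = 1.2596; solve J* = V/(n·D) for n: n = V/(J*·D) = 91.89/(1.2596 × 0.443) = 164.676593 rev/s
rpm = 60·n = 9880.595581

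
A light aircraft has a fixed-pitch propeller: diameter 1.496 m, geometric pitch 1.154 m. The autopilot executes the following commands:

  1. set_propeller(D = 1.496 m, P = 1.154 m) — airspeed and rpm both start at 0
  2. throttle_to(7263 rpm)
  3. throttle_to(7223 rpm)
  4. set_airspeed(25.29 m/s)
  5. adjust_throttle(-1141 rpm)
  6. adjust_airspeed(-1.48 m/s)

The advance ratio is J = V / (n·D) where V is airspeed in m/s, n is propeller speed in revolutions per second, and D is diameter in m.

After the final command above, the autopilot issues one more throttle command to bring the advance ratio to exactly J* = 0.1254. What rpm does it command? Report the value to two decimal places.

set_propeller: D = 1.496 m, P = 1.154 m (p = P/D = 0.771390); state ← (V=0, rpm=0)
throttle_to(7263): rpm ← 7263
throttle_to(7223): rpm ← 7223
set_airspeed(25.29): V ← 25.29 m/s
adjust_throttle(-1141): rpm ← 7223 -1141 = 6082
adjust_airspeed(-1.48): V ← 25.29 -1.48 = 23.81 m/s
final state: V = 23.81 m/s, rpm = 6082 → n = rpm/60 = 101.366667 rev/s
target J* = 0.1254; solve J* = V/(n·D) for n: n = V/(J*·D) = 23.81/(0.1254 × 1.496) = 126.920059 rev/s
rpm = 60·n = 7615.203541

rpm = 7615.20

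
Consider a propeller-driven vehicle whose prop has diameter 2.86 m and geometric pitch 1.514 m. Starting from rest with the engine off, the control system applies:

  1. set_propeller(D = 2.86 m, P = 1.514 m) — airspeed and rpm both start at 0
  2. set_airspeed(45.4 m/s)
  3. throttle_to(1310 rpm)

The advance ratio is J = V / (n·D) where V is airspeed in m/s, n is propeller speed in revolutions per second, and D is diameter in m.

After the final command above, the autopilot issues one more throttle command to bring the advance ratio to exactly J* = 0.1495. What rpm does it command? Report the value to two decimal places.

set_propeller: D = 2.86 m, P = 1.514 m (p = P/D = 0.529371); state ← (V=0, rpm=0)
set_airspeed(45.4): V ← 45.4 m/s
throttle_to(1310): rpm ← 1310
final state: V = 45.4 m/s, rpm = 1310 → n = rpm/60 = 21.833333 rev/s
target J* = 0.1495; solve J* = V/(n·D) for n: n = V/(J*·D) = 45.4/(0.1495 × 2.86) = 106.181444 rev/s
rpm = 60·n = 6370.886638

rpm = 6370.89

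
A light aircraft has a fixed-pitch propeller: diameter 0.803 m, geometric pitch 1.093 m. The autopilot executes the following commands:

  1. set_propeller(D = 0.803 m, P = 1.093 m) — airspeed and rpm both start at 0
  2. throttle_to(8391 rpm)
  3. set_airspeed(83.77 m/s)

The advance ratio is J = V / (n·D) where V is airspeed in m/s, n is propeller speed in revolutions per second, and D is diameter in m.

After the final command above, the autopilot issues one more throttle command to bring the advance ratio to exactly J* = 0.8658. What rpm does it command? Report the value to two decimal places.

rpm = 7229.47

set_propeller: D = 0.803 m, P = 1.093 m (p = P/D = 1.361146); state ← (V=0, rpm=0)
throttle_to(8391): rpm ← 8391
set_airspeed(83.77): V ← 83.77 m/s
final state: V = 83.77 m/s, rpm = 8391 → n = rpm/60 = 139.850000 rev/s
target J* = 0.8658; solve J* = V/(n·D) for n: n = V/(J*·D) = 83.77/(0.8658 × 0.803) = 120.491216 rev/s
rpm = 60·n = 7229.472983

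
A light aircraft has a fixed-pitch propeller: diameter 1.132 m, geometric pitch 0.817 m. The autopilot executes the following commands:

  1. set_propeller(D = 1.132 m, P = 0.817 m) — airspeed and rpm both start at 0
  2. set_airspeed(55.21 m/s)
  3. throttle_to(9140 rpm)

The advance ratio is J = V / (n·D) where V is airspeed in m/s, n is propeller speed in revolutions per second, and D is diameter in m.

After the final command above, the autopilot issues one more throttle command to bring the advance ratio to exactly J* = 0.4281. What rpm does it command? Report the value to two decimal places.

rpm = 6835.61

set_propeller: D = 1.132 m, P = 0.817 m (p = P/D = 0.721731); state ← (V=0, rpm=0)
set_airspeed(55.21): V ← 55.21 m/s
throttle_to(9140): rpm ← 9140
final state: V = 55.21 m/s, rpm = 9140 → n = rpm/60 = 152.333333 rev/s
target J* = 0.4281; solve J* = V/(n·D) for n: n = V/(J*·D) = 55.21/(0.4281 × 1.132) = 113.926851 rev/s
rpm = 60·n = 6835.611045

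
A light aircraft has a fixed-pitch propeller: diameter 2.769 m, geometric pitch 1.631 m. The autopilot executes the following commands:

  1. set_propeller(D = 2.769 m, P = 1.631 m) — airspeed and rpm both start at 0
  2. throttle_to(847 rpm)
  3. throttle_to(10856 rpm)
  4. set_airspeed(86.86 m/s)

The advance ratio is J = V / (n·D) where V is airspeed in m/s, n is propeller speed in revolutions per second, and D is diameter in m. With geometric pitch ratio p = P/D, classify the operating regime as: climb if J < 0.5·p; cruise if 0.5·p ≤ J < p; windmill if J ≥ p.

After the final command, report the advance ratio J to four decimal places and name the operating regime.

J = 0.1734, regime = climb

set_propeller: D = 2.769 m, P = 1.631 m (p = P/D = 0.589021); state ← (V=0, rpm=0)
throttle_to(847): rpm ← 847
throttle_to(10856): rpm ← 10856
set_airspeed(86.86): V ← 86.86 m/s
final state: V = 86.86 m/s, rpm = 10856 → n = rpm/60 = 180.933333 rev/s
J = V / (n·D) = 86.86 / (180.933333 × 2.769) = 0.173372
regime bands: climb J<0.2945 | cruise [0.2945, 0.5890) | windmill J≥0.5890
J = 0.1734 → climb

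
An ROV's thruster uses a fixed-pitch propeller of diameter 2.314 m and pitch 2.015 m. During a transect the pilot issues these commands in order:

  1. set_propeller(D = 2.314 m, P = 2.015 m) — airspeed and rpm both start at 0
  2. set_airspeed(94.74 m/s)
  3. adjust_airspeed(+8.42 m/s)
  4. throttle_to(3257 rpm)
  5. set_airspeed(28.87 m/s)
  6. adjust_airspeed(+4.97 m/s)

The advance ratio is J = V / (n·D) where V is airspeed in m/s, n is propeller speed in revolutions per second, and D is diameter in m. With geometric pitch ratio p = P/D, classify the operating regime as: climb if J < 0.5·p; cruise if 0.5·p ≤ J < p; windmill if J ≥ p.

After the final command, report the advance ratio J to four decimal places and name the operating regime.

set_propeller: D = 2.314 m, P = 2.015 m (p = P/D = 0.870787); state ← (V=0, rpm=0)
set_airspeed(94.74): V ← 94.74 m/s
adjust_airspeed(+8.42): V ← 94.74 +8.42 = 103.16 m/s
throttle_to(3257): rpm ← 3257
set_airspeed(28.87): V ← 28.87 m/s
adjust_airspeed(+4.97): V ← 28.87 +4.97 = 33.84 m/s
final state: V = 33.84 m/s, rpm = 3257 → n = rpm/60 = 54.283333 rev/s
J = V / (n·D) = 33.84 / (54.283333 × 2.314) = 0.269402
regime bands: climb J<0.4354 | cruise [0.4354, 0.8708) | windmill J≥0.8708
J = 0.2694 → climb

J = 0.2694, regime = climb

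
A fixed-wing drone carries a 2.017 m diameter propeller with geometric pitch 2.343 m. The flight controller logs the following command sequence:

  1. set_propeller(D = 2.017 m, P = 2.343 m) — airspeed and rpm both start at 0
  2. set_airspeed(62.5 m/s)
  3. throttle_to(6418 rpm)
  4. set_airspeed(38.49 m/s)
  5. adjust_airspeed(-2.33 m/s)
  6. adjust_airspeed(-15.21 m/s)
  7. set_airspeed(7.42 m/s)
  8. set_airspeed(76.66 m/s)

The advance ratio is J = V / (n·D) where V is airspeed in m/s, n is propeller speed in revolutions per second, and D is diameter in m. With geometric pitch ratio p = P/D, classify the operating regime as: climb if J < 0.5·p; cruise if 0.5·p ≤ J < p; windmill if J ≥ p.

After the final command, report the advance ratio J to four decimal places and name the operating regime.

set_propeller: D = 2.017 m, P = 2.343 m (p = P/D = 1.161626); state ← (V=0, rpm=0)
set_airspeed(62.5): V ← 62.5 m/s
throttle_to(6418): rpm ← 6418
set_airspeed(38.49): V ← 38.49 m/s
adjust_airspeed(-2.33): V ← 38.49 -2.33 = 36.16 m/s
adjust_airspeed(-15.21): V ← 36.16 -15.21 = 20.95 m/s
set_airspeed(7.42): V ← 7.42 m/s
set_airspeed(76.66): V ← 76.66 m/s
final state: V = 76.66 m/s, rpm = 6418 → n = rpm/60 = 106.966667 rev/s
J = V / (n·D) = 76.66 / (106.966667 × 2.017) = 0.355316
regime bands: climb J<0.5808 | cruise [0.5808, 1.1616) | windmill J≥1.1616
J = 0.3553 → climb

J = 0.3553, regime = climb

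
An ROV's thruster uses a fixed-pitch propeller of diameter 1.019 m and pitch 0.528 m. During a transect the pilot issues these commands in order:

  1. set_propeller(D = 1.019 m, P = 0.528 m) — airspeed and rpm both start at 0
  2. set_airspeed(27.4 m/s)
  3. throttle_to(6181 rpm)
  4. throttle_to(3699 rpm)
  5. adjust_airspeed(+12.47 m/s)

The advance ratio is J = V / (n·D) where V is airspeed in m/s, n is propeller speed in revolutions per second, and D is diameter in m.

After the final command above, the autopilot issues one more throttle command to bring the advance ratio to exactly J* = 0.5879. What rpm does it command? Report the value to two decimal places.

set_propeller: D = 1.019 m, P = 0.528 m (p = P/D = 0.518155); state ← (V=0, rpm=0)
set_airspeed(27.4): V ← 27.4 m/s
throttle_to(6181): rpm ← 6181
throttle_to(3699): rpm ← 3699
adjust_airspeed(+12.47): V ← 27.4 +12.47 = 39.87 m/s
final state: V = 39.87 m/s, rpm = 3699 → n = rpm/60 = 61.650000 rev/s
target J* = 0.5879; solve J* = V/(n·D) for n: n = V/(J*·D) = 39.87/(0.5879 × 1.019) = 66.553146 rev/s
rpm = 60·n = 3993.188777

rpm = 3993.19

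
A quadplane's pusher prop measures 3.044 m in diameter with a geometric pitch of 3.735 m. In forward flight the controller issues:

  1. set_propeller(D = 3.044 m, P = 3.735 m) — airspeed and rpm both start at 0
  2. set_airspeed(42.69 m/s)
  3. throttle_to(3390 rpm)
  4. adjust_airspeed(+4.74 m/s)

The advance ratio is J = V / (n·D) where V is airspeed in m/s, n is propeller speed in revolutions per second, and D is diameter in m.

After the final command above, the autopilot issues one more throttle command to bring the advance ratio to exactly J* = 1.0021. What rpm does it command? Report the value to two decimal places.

set_propeller: D = 3.044 m, P = 3.735 m (p = P/D = 1.227004); state ← (V=0, rpm=0)
set_airspeed(42.69): V ← 42.69 m/s
throttle_to(3390): rpm ← 3390
adjust_airspeed(+4.74): V ← 42.69 +4.74 = 47.43 m/s
final state: V = 47.43 m/s, rpm = 3390 → n = rpm/60 = 56.500000 rev/s
target J* = 1.0021; solve J* = V/(n·D) for n: n = V/(J*·D) = 47.43/(1.0021 × 3.044) = 15.548819 rev/s
rpm = 60·n = 932.929154

rpm = 932.93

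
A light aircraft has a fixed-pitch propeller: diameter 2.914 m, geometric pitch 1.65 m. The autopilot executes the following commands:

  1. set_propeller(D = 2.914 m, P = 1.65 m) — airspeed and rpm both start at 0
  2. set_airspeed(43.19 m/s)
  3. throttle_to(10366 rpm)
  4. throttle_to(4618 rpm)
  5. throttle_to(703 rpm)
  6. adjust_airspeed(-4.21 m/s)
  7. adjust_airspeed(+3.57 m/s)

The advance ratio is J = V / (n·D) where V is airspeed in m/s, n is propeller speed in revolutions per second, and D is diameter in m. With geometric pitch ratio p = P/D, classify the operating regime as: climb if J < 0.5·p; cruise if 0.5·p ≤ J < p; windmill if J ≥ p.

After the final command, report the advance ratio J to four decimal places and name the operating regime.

set_propeller: D = 2.914 m, P = 1.65 m (p = P/D = 0.566232); state ← (V=0, rpm=0)
set_airspeed(43.19): V ← 43.19 m/s
throttle_to(10366): rpm ← 10366
throttle_to(4618): rpm ← 4618
throttle_to(703): rpm ← 703
adjust_airspeed(-4.21): V ← 43.19 -4.21 = 38.98 m/s
adjust_airspeed(+3.57): V ← 38.98 +3.57 = 42.55 m/s
final state: V = 42.55 m/s, rpm = 703 → n = rpm/60 = 11.716667 rev/s
J = V / (n·D) = 42.55 / (11.716667 × 2.914) = 1.246252
regime bands: climb J<0.2831 | cruise [0.2831, 0.5662) | windmill J≥0.5662
J = 1.2463 → windmill

J = 1.2463, regime = windmill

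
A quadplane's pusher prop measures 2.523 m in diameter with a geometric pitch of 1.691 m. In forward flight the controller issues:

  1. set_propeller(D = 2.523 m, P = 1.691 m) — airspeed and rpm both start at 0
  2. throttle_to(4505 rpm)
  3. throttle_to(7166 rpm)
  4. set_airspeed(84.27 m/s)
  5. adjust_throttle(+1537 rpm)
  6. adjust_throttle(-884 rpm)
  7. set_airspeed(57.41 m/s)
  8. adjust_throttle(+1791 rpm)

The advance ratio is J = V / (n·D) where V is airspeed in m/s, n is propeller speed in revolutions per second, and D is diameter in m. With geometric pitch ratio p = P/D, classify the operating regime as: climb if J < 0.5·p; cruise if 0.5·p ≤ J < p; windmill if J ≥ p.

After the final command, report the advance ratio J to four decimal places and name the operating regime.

set_propeller: D = 2.523 m, P = 1.691 m (p = P/D = 0.670234); state ← (V=0, rpm=0)
throttle_to(4505): rpm ← 4505
throttle_to(7166): rpm ← 7166
set_airspeed(84.27): V ← 84.27 m/s
adjust_throttle(+1537): rpm ← 7166 +1537 = 8703
adjust_throttle(-884): rpm ← 8703 -884 = 7819
set_airspeed(57.41): V ← 57.41 m/s
adjust_throttle(+1791): rpm ← 7819 +1791 = 9610
final state: V = 57.41 m/s, rpm = 9610 → n = rpm/60 = 160.166667 rev/s
J = V / (n·D) = 57.41 / (160.166667 × 2.523) = 0.142069
regime bands: climb J<0.3351 | cruise [0.3351, 0.6702) | windmill J≥0.6702
J = 0.1421 → climb

J = 0.1421, regime = climb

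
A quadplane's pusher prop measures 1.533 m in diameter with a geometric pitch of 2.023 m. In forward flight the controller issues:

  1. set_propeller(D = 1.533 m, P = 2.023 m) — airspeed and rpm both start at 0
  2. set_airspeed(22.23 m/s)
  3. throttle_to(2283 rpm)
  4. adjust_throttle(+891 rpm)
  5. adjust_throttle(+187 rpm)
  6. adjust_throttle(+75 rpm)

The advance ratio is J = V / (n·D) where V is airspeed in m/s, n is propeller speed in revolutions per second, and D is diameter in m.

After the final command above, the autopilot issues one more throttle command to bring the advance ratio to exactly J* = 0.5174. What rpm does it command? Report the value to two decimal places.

set_propeller: D = 1.533 m, P = 2.023 m (p = P/D = 1.319635); state ← (V=0, rpm=0)
set_airspeed(22.23): V ← 22.23 m/s
throttle_to(2283): rpm ← 2283
adjust_throttle(+891): rpm ← 2283 +891 = 3174
adjust_throttle(+187): rpm ← 3174 +187 = 3361
adjust_throttle(+75): rpm ← 3361 +75 = 3436
final state: V = 22.23 m/s, rpm = 3436 → n = rpm/60 = 57.266667 rev/s
target J* = 0.5174; solve J* = V/(n·D) for n: n = V/(J*·D) = 22.23/(0.5174 × 1.533) = 28.026630 rev/s
rpm = 60·n = 1681.597813

rpm = 1681.60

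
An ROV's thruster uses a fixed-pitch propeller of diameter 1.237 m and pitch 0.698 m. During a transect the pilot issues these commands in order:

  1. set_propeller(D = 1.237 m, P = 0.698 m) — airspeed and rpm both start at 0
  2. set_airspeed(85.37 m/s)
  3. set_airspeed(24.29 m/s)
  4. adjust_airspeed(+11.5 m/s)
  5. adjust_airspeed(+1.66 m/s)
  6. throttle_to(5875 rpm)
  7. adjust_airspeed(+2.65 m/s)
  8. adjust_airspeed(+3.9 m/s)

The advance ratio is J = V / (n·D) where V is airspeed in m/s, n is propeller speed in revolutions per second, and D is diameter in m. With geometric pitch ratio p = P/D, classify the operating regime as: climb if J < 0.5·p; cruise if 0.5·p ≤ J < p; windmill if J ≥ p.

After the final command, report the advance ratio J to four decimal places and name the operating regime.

J = 0.3633, regime = cruise

set_propeller: D = 1.237 m, P = 0.698 m (p = P/D = 0.564268); state ← (V=0, rpm=0)
set_airspeed(85.37): V ← 85.37 m/s
set_airspeed(24.29): V ← 24.29 m/s
adjust_airspeed(+11.5): V ← 24.29 +11.5 = 35.79 m/s
adjust_airspeed(+1.66): V ← 35.79 +1.66 = 37.45 m/s
throttle_to(5875): rpm ← 5875
adjust_airspeed(+2.65): V ← 37.45 +2.65 = 40.1 m/s
adjust_airspeed(+3.9): V ← 40.1 +3.9 = 44 m/s
final state: V = 44 m/s, rpm = 5875 → n = rpm/60 = 97.916667 rev/s
J = V / (n·D) = 44 / (97.916667 × 1.237) = 0.363267
regime bands: climb J<0.2821 | cruise [0.2821, 0.5643) | windmill J≥0.5643
J = 0.3633 → cruise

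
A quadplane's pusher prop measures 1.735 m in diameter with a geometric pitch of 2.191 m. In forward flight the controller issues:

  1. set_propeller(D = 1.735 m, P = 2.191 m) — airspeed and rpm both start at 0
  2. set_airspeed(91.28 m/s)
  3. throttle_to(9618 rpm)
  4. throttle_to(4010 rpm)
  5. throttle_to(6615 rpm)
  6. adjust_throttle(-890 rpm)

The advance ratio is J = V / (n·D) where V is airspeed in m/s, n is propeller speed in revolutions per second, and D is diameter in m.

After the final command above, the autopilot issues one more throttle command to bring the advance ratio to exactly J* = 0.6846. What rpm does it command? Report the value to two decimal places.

rpm = 4610.95

set_propeller: D = 1.735 m, P = 2.191 m (p = P/D = 1.262824); state ← (V=0, rpm=0)
set_airspeed(91.28): V ← 91.28 m/s
throttle_to(9618): rpm ← 9618
throttle_to(4010): rpm ← 4010
throttle_to(6615): rpm ← 6615
adjust_throttle(-890): rpm ← 6615 -890 = 5725
final state: V = 91.28 m/s, rpm = 5725 → n = rpm/60 = 95.416667 rev/s
target J* = 0.6846; solve J* = V/(n·D) for n: n = V/(J*·D) = 91.28/(0.6846 × 1.735) = 76.849183 rev/s
rpm = 60·n = 4610.951009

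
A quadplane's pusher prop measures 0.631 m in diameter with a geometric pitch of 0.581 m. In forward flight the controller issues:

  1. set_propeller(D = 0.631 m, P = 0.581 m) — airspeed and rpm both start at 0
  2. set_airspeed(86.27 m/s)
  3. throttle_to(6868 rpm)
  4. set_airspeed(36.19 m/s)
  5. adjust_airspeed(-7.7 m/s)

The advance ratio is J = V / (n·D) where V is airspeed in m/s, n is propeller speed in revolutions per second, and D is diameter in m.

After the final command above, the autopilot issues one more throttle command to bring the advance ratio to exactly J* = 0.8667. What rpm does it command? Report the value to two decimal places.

set_propeller: D = 0.631 m, P = 0.581 m (p = P/D = 0.920761); state ← (V=0, rpm=0)
set_airspeed(86.27): V ← 86.27 m/s
throttle_to(6868): rpm ← 6868
set_airspeed(36.19): V ← 36.19 m/s
adjust_airspeed(-7.7): V ← 36.19 -7.7 = 28.49 m/s
final state: V = 28.49 m/s, rpm = 6868 → n = rpm/60 = 114.466667 rev/s
target J* = 0.8667; solve J* = V/(n·D) for n: n = V/(J*·D) = 28.49/(0.8667 × 0.631) = 52.094790 rev/s
rpm = 60·n = 3125.687413

rpm = 3125.69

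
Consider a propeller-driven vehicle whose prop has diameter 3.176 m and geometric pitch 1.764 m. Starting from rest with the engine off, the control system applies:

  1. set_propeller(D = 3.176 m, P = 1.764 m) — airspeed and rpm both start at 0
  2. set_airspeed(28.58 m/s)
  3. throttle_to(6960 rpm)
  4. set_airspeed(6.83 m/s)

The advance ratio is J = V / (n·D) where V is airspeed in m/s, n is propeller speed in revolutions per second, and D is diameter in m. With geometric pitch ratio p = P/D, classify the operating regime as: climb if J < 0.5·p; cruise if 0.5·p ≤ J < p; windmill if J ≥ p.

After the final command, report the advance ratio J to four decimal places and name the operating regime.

set_propeller: D = 3.176 m, P = 1.764 m (p = P/D = 0.555416); state ← (V=0, rpm=0)
set_airspeed(28.58): V ← 28.58 m/s
throttle_to(6960): rpm ← 6960
set_airspeed(6.83): V ← 6.83 m/s
final state: V = 6.83 m/s, rpm = 6960 → n = rpm/60 = 116.000000 rev/s
J = V / (n·D) = 6.83 / (116.000000 × 3.176) = 0.018539
regime bands: climb J<0.2777 | cruise [0.2777, 0.5554) | windmill J≥0.5554
J = 0.0185 → climb

J = 0.0185, regime = climb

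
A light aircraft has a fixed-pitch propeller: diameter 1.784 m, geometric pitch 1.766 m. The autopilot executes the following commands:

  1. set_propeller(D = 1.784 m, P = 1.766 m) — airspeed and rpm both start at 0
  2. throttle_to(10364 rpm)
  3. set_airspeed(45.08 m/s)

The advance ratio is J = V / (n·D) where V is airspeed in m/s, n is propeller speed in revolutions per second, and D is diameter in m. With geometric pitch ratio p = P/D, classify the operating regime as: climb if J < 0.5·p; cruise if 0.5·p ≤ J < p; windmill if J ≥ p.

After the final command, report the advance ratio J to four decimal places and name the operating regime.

J = 0.1463, regime = climb

set_propeller: D = 1.784 m, P = 1.766 m (p = P/D = 0.989910); state ← (V=0, rpm=0)
throttle_to(10364): rpm ← 10364
set_airspeed(45.08): V ← 45.08 m/s
final state: V = 45.08 m/s, rpm = 10364 → n = rpm/60 = 172.733333 rev/s
J = V / (n·D) = 45.08 / (172.733333 × 1.784) = 0.146289
regime bands: climb J<0.4950 | cruise [0.4950, 0.9899) | windmill J≥0.9899
J = 0.1463 → climb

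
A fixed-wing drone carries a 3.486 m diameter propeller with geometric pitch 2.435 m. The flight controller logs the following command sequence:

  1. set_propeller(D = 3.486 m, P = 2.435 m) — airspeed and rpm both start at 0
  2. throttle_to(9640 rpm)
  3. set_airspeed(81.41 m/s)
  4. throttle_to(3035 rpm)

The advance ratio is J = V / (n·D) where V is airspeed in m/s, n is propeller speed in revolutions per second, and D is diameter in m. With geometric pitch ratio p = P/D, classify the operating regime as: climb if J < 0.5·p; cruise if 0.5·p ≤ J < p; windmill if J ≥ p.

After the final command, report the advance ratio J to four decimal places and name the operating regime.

set_propeller: D = 3.486 m, P = 2.435 m (p = P/D = 0.698508); state ← (V=0, rpm=0)
throttle_to(9640): rpm ← 9640
set_airspeed(81.41): V ← 81.41 m/s
throttle_to(3035): rpm ← 3035
final state: V = 81.41 m/s, rpm = 3035 → n = rpm/60 = 50.583333 rev/s
J = V / (n·D) = 81.41 / (50.583333 × 3.486) = 0.461682
regime bands: climb J<0.3493 | cruise [0.3493, 0.6985) | windmill J≥0.6985
J = 0.4617 → cruise

J = 0.4617, regime = cruise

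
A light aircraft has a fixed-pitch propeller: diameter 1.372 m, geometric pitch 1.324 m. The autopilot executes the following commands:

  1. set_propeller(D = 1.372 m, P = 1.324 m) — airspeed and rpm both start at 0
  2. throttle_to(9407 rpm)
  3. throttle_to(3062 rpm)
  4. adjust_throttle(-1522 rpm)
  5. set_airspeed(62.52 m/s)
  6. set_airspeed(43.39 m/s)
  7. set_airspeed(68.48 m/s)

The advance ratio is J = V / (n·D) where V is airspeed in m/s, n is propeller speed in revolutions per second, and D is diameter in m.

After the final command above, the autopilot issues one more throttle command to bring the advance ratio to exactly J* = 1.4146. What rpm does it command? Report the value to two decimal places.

rpm = 2117.03

set_propeller: D = 1.372 m, P = 1.324 m (p = P/D = 0.965015); state ← (V=0, rpm=0)
throttle_to(9407): rpm ← 9407
throttle_to(3062): rpm ← 3062
adjust_throttle(-1522): rpm ← 3062 -1522 = 1540
set_airspeed(62.52): V ← 62.52 m/s
set_airspeed(43.39): V ← 43.39 m/s
set_airspeed(68.48): V ← 68.48 m/s
final state: V = 68.48 m/s, rpm = 1540 → n = rpm/60 = 25.666667 rev/s
target J* = 1.4146; solve J* = V/(n·D) for n: n = V/(J*·D) = 68.48/(1.4146 × 1.372) = 35.283852 rev/s
rpm = 60·n = 2117.031095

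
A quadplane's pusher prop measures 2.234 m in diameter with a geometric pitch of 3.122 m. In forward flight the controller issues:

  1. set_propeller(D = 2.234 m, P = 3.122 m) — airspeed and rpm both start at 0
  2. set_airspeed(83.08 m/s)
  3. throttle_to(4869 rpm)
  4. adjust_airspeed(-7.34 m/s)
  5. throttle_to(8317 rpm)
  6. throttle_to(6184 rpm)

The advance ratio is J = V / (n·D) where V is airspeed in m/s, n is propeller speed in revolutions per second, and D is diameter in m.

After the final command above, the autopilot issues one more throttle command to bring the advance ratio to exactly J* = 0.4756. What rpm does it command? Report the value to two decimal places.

rpm = 4277.12

set_propeller: D = 2.234 m, P = 3.122 m (p = P/D = 1.397493); state ← (V=0, rpm=0)
set_airspeed(83.08): V ← 83.08 m/s
throttle_to(4869): rpm ← 4869
adjust_airspeed(-7.34): V ← 83.08 -7.34 = 75.74 m/s
throttle_to(8317): rpm ← 8317
throttle_to(6184): rpm ← 6184
final state: V = 75.74 m/s, rpm = 6184 → n = rpm/60 = 103.066667 rev/s
target J* = 0.4756; solve J* = V/(n·D) for n: n = V/(J*·D) = 75.74/(0.4756 × 2.234) = 71.285350 rev/s
rpm = 60·n = 4277.120998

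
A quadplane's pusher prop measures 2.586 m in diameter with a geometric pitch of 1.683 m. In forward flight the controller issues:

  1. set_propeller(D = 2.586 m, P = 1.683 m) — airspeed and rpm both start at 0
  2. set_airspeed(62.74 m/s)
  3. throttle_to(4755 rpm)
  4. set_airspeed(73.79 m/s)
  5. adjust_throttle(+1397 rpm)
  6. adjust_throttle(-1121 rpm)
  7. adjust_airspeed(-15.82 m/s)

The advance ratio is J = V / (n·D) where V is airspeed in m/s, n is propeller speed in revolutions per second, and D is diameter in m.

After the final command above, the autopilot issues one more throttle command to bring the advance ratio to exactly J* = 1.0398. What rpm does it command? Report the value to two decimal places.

set_propeller: D = 2.586 m, P = 1.683 m (p = P/D = 0.650812); state ← (V=0, rpm=0)
set_airspeed(62.74): V ← 62.74 m/s
throttle_to(4755): rpm ← 4755
set_airspeed(73.79): V ← 73.79 m/s
adjust_throttle(+1397): rpm ← 4755 +1397 = 6152
adjust_throttle(-1121): rpm ← 6152 -1121 = 5031
adjust_airspeed(-15.82): V ← 73.79 -15.82 = 57.97 m/s
final state: V = 57.97 m/s, rpm = 5031 → n = rpm/60 = 83.850000 rev/s
target J* = 1.0398; solve J* = V/(n·D) for n: n = V/(J*·D) = 57.97/(1.0398 × 2.586) = 21.558819 rev/s
rpm = 60·n = 1293.529141

rpm = 1293.53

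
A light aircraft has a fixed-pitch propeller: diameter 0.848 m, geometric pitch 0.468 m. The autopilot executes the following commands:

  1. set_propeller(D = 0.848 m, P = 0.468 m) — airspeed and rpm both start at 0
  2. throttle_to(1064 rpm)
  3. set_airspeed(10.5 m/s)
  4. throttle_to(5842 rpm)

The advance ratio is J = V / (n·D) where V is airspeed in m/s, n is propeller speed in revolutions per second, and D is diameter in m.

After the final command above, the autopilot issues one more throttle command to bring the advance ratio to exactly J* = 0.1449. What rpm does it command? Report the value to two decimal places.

rpm = 5127.15

set_propeller: D = 0.848 m, P = 0.468 m (p = P/D = 0.551887); state ← (V=0, rpm=0)
throttle_to(1064): rpm ← 1064
set_airspeed(10.5): V ← 10.5 m/s
throttle_to(5842): rpm ← 5842
final state: V = 10.5 m/s, rpm = 5842 → n = rpm/60 = 97.366667 rev/s
target J* = 0.1449; solve J* = V/(n·D) for n: n = V/(J*·D) = 10.5/(0.1449 × 0.848) = 85.452557 rev/s
rpm = 60·n = 5127.153404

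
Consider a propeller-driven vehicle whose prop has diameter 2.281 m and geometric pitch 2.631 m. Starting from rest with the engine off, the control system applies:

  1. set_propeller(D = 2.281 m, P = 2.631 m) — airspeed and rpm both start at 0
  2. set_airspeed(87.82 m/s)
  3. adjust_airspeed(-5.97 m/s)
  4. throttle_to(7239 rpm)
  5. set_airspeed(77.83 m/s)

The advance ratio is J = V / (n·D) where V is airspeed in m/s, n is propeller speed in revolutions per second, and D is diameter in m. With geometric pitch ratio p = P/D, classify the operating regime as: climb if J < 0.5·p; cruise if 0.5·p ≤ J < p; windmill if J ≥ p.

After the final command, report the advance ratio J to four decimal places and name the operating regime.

set_propeller: D = 2.281 m, P = 2.631 m (p = P/D = 1.153441); state ← (V=0, rpm=0)
set_airspeed(87.82): V ← 87.82 m/s
adjust_airspeed(-5.97): V ← 87.82 -5.97 = 81.85 m/s
throttle_to(7239): rpm ← 7239
set_airspeed(77.83): V ← 77.83 m/s
final state: V = 77.83 m/s, rpm = 7239 → n = rpm/60 = 120.650000 rev/s
J = V / (n·D) = 77.83 / (120.650000 × 2.281) = 0.282810
regime bands: climb J<0.5767 | cruise [0.5767, 1.1534) | windmill J≥1.1534
J = 0.2828 → climb

J = 0.2828, regime = climb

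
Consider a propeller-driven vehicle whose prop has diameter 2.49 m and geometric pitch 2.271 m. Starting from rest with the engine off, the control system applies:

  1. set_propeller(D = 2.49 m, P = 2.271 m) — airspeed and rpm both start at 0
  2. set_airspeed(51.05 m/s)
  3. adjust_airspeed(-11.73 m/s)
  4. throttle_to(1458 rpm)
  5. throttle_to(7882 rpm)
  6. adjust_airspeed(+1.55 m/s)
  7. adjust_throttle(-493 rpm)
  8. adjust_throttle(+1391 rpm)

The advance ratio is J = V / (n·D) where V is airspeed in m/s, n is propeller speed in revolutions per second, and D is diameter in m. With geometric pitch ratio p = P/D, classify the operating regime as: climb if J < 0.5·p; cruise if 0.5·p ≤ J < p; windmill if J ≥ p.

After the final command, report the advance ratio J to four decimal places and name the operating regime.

J = 0.1122, regime = climb

set_propeller: D = 2.49 m, P = 2.271 m (p = P/D = 0.912048); state ← (V=0, rpm=0)
set_airspeed(51.05): V ← 51.05 m/s
adjust_airspeed(-11.73): V ← 51.05 -11.73 = 39.32 m/s
throttle_to(1458): rpm ← 1458
throttle_to(7882): rpm ← 7882
adjust_airspeed(+1.55): V ← 39.32 +1.55 = 40.87 m/s
adjust_throttle(-493): rpm ← 7882 -493 = 7389
adjust_throttle(+1391): rpm ← 7389 +1391 = 8780
final state: V = 40.87 m/s, rpm = 8780 → n = rpm/60 = 146.333333 rev/s
J = V / (n·D) = 40.87 / (146.333333 × 2.49) = 0.112166
regime bands: climb J<0.4560 | cruise [0.4560, 0.9120) | windmill J≥0.9120
J = 0.1122 → climb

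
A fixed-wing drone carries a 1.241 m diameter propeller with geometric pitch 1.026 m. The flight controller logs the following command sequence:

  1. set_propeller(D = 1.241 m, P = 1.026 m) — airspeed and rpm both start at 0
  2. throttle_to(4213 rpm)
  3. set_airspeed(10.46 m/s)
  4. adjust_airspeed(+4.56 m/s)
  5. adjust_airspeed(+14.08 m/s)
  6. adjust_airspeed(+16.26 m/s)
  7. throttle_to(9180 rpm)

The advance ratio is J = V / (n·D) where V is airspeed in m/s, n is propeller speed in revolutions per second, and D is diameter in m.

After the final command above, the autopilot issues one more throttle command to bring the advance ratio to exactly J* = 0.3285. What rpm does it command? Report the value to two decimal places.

rpm = 6676.01

set_propeller: D = 1.241 m, P = 1.026 m (p = P/D = 0.826753); state ← (V=0, rpm=0)
throttle_to(4213): rpm ← 4213
set_airspeed(10.46): V ← 10.46 m/s
adjust_airspeed(+4.56): V ← 10.46 +4.56 = 15.02 m/s
adjust_airspeed(+14.08): V ← 15.02 +14.08 = 29.1 m/s
adjust_airspeed(+16.26): V ← 29.1 +16.26 = 45.36 m/s
throttle_to(9180): rpm ← 9180
final state: V = 45.36 m/s, rpm = 9180 → n = rpm/60 = 153.000000 rev/s
target J* = 0.3285; solve J* = V/(n·D) for n: n = V/(J*·D) = 45.36/(0.3285 × 1.241) = 111.266875 rev/s
rpm = 60·n = 6676.012495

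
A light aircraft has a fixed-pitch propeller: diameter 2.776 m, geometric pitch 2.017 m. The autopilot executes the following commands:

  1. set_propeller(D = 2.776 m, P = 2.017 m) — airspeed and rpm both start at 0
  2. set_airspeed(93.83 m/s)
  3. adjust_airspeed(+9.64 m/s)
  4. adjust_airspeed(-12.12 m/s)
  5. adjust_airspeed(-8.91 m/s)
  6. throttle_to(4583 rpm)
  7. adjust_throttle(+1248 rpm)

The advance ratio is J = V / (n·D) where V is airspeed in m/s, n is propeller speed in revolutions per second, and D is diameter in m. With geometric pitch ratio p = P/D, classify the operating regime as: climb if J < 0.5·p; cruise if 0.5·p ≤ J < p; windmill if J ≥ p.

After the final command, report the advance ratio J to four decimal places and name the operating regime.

set_propeller: D = 2.776 m, P = 2.017 m (p = P/D = 0.726585); state ← (V=0, rpm=0)
set_airspeed(93.83): V ← 93.83 m/s
adjust_airspeed(+9.64): V ← 93.83 +9.64 = 103.47 m/s
adjust_airspeed(-12.12): V ← 103.47 -12.12 = 91.35 m/s
adjust_airspeed(-8.91): V ← 91.35 -8.91 = 82.44 m/s
throttle_to(4583): rpm ← 4583
adjust_throttle(+1248): rpm ← 4583 +1248 = 5831
final state: V = 82.44 m/s, rpm = 5831 → n = rpm/60 = 97.183333 rev/s
J = V / (n·D) = 82.44 / (97.183333 × 2.776) = 0.305581
regime bands: climb J<0.3633 | cruise [0.3633, 0.7266) | windmill J≥0.7266
J = 0.3056 → climb

J = 0.3056, regime = climb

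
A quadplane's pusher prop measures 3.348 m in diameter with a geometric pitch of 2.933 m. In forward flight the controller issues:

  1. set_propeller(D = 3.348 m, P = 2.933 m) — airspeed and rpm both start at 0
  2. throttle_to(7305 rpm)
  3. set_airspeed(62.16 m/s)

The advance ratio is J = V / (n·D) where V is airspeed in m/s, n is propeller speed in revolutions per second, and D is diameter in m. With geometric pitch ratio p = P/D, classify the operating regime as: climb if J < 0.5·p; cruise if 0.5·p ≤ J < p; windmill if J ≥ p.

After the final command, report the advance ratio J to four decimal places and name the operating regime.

set_propeller: D = 3.348 m, P = 2.933 m (p = P/D = 0.876045); state ← (V=0, rpm=0)
throttle_to(7305): rpm ← 7305
set_airspeed(62.16): V ← 62.16 m/s
final state: V = 62.16 m/s, rpm = 7305 → n = rpm/60 = 121.750000 rev/s
J = V / (n·D) = 62.16 / (121.750000 × 3.348) = 0.152495
regime bands: climb J<0.4380 | cruise [0.4380, 0.8760) | windmill J≥0.8760
J = 0.1525 → climb

J = 0.1525, regime = climb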